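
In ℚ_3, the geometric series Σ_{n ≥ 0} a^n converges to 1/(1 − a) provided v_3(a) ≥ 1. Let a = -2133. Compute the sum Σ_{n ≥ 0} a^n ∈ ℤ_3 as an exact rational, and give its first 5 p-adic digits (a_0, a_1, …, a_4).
Σ a^n = 1/(1 − a) = 1/2134;  first 5 digits = (1, 0, 0, 2, 0)

v_3(a) = 3 ≥ 1, so the series converges in ℤ_3 to 1/(1 − a) = 1/(1 − (-2133)) = 1/2134. Expand this rational in ℤ_3: compute digits iteratively via d_i = x_i mod 3, x_{i+1} = (x_i − d_i)/3. The first 5 digits are (1, 0, 0, 2, 0).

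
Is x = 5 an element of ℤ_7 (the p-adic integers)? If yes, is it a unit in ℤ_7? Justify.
x ∈ ℤ_7^× (unit); v_7(x) = 0

ℤ_7 = {x ∈ ℚ_7 : v_7(x) ≥ 0} and ℤ_7^× = {x ∈ ℤ_7 : v_7(x) = 0}. Here v_7(5) = v_7(num) − v_7(den) = 0; compare against these criteria.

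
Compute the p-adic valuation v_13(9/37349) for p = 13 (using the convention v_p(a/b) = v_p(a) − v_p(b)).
v_13(9/37349) = -3

Factor powers of 13 from the numerator and denominator of the reduced fraction: 9 = 13^0 · 9 and 37349 = 13^3 · 17. Apply v_p(a/b) = v_p(a) − v_p(b): v_13(9/37349) = 0 − 3 = -3.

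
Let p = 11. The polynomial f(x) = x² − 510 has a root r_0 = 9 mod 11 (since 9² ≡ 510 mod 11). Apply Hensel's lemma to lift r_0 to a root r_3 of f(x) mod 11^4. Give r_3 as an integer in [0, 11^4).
r_3 = 10943 (mod 14641)

Hensel's recurrence: r_{i+1} = r_i − f(r_i)·(f′(r_i))^{-1} mod 11^{i+2}, with f′(x) = 2x. Iterate:
  r_0 = 9 (mod 11)
  r_1 = 53 (mod 121)
  r_2 = 295 (mod 1331)
  r_3 = 10943 (mod 14641)
Final: r_3 = 10943, and one checks f(r_3) ≡ 0 mod 11^4.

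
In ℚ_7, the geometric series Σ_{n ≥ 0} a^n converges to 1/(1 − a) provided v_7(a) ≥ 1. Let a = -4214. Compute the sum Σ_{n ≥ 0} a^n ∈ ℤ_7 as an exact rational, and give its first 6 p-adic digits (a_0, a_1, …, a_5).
Σ a^n = 1/(1 − a) = 1/4215;  first 6 digits = (1, 0, 5, 1, 2, 6)

v_7(a) = 2 ≥ 1, so the series converges in ℤ_7 to 1/(1 − a) = 1/(1 − (-4214)) = 1/4215. Expand this rational in ℤ_7: compute digits iteratively via d_i = x_i mod 7, x_{i+1} = (x_i − d_i)/7. The first 6 digits are (1, 0, 5, 1, 2, 6).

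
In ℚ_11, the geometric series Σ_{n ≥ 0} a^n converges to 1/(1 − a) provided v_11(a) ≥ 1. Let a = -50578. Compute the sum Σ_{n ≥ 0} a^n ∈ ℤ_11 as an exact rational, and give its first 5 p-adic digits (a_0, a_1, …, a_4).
Σ a^n = 1/(1 − a) = 1/50579;  first 5 digits = (1, 0, 0, 6, 7)

v_11(a) = 3 ≥ 1, so the series converges in ℤ_11 to 1/(1 − a) = 1/(1 − (-50578)) = 1/50579. Expand this rational in ℤ_11: compute digits iteratively via d_i = x_i mod 11, x_{i+1} = (x_i − d_i)/11. The first 5 digits are (1, 0, 0, 6, 7).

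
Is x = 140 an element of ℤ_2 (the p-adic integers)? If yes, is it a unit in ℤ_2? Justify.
x ∈ ℤ_2 but not a unit; v_2(x) = 2 > 0

ℤ_2 = {x ∈ ℚ_2 : v_2(x) ≥ 0} and ℤ_2^× = {x ∈ ℤ_2 : v_2(x) = 0}. Here v_2(140) = v_2(num) − v_2(den) = 2; compare against these criteria.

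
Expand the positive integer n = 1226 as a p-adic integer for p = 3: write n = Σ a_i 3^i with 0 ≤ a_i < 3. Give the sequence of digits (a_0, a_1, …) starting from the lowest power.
(a_0, a_1, …) = (2, 0, 1, 0, 0, 2, 1)

Repeated division by 3 gives the digits low-to-high: 1226 = 2 + 1·3^2 + 2·3^5 + 1·3^6. Digit sequence: (2, 0, 1, 0, 0, 2, 1).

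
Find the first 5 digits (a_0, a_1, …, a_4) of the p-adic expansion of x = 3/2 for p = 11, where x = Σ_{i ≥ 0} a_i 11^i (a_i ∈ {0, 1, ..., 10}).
(a_0, …, a_4) = (7, 5, 5, 5, 5)

v_11(3/2) = 0 (numerator and denominator both coprime to 11), so x ∈ ℤ_11^×. Compute digits iteratively via a_i = x_i mod 11, x_{i+1} = (x_i − a_i)/11, with x_0 = x:
  x_0 = 3/2;  a_0 = 7;  x_1 = (x_0 − 7)/11 = -1/2
  x_1 = -1/2;  a_1 = 5;  x_2 = (x_1 − 5)/11 = -1/2
  x_2 = -1/2;  a_2 = 5;  x_3 = (x_2 − 5)/11 = -1/2
  x_3 = -1/2;  a_3 = 5;  x_4 = (x_3 − 5)/11 = -1/2
  x_4 = -1/2;  a_4 = 5;  x_5 = (x_4 − 5)/11 = -1/2
Digits: (7, 5, 5, 5, 5).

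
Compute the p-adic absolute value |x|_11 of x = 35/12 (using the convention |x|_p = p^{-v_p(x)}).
|35/12|_11 = 1

Step 1 — compute v_11(x) by factoring powers of 11 out of the numerator and denominator: v_11(35/12) = 0. Step 2 — apply |x|_p = p^{-v_p(x)} = 11^{0} = 1.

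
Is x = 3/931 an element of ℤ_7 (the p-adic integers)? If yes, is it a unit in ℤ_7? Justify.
x ∉ ℤ_7 (v_7(x) = -2 < 0)

ℤ_7 = {x ∈ ℚ_7 : v_7(x) ≥ 0} and ℤ_7^× = {x ∈ ℤ_7 : v_7(x) = 0}. Here v_7(3/931) = v_7(num) − v_7(den) = -2; compare against these criteria.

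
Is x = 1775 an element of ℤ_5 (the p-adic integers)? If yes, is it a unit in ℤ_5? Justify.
x ∈ ℤ_5 but not a unit; v_5(x) = 2 > 0

ℤ_5 = {x ∈ ℚ_5 : v_5(x) ≥ 0} and ℤ_5^× = {x ∈ ℤ_5 : v_5(x) = 0}. Here v_5(1775) = v_5(num) − v_5(den) = 2; compare against these criteria.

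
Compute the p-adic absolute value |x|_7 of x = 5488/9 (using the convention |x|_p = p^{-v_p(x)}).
|5488/9|_7 = 1/343

Step 1 — compute v_7(x) by factoring powers of 7 out of the numerator and denominator: v_7(5488/9) = 3. Step 2 — apply |x|_p = p^{-v_p(x)} = 7^{-3} = 1/343.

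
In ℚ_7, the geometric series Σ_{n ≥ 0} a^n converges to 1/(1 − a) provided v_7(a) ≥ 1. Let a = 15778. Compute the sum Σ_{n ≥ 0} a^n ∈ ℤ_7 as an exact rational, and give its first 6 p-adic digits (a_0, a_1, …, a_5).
Σ a^n = 1/(1 − a) = -1/15777;  first 6 digits = (1, 0, 0, 4, 6, 0)

v_7(a) = 3 ≥ 1, so the series converges in ℤ_7 to 1/(1 − a) = 1/(1 − 15778) = -1/15777. Expand this rational in ℤ_7: compute digits iteratively via d_i = x_i mod 7, x_{i+1} = (x_i − d_i)/7. The first 6 digits are (1, 0, 0, 4, 6, 0).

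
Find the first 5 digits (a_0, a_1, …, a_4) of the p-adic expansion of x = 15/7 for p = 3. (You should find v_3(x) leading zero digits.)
(a_0, …, a_4) = (0, 2, 0, 2, 1)

v_3(15/7) = 1, so a_0 = ... = a_0 = 0. Factor out: x = 3^1 · u with u = 5/7 a unit in ℤ_3. Expand u iteratively via a_{v+i} = u_i mod 3, u_{i+1} = (u_i − a_{v+i})/3:
  u_0 = 5/7;  a_1 = 2;  u_1 = (u_0 − 2)/3 = -3/7
  u_1 = -3/7;  a_2 = 0;  u_2 = (u_1 − 0)/3 = -1/7
  u_2 = -1/7;  a_3 = 2;  u_3 = (u_2 − 2)/3 = -5/7
  u_3 = -5/7;  a_4 = 1;  u_4 = (u_3 − 1)/3 = -4/7
Digits: (0, 2, 0, 2, 1).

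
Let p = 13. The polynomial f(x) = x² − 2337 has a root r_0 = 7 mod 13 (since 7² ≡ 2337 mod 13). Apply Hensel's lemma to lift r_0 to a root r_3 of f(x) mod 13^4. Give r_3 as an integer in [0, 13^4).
r_3 = 10407 (mod 28561)

Hensel's recurrence: r_{i+1} = r_i − f(r_i)·(f′(r_i))^{-1} mod 13^{i+2}, with f′(x) = 2x. Iterate:
  r_0 = 7 (mod 13)
  r_1 = 98 (mod 169)
  r_2 = 1619 (mod 2197)
  r_3 = 10407 (mod 28561)
Final: r_3 = 10407, and one checks f(r_3) ≡ 0 mod 13^4.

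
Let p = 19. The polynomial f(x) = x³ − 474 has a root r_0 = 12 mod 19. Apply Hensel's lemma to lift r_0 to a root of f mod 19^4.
r_3 = 92390 (mod 130321)

Hensel: r_{i+1} = r_i − f(r_i)/f′(r_i) mod 19^{i+2}, where f′(x) = 3x². Iterate:
  r_0 = 12 (mod 19)
  r_1 = 335 (mod 361)
  r_2 = 3223 (mod 6859)
  r_3 = 92390 (mod 130321)
Final: r = 92390 with f(r) ≡ 0 mod 19^4.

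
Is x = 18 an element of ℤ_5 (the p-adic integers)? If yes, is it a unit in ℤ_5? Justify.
x ∈ ℤ_5^× (unit); v_5(x) = 0

ℤ_5 = {x ∈ ℚ_5 : v_5(x) ≥ 0} and ℤ_5^× = {x ∈ ℤ_5 : v_5(x) = 0}. Here v_5(18) = v_5(num) − v_5(den) = 0; compare against these criteria.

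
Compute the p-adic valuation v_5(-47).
v_5(-47) = 0

v_5(n) is the largest exponent k such that 5^k divides n. Factor out: -47 = -5^0 · 47. (Sign doesn't affect v_p.) So v_5(-47) = 0.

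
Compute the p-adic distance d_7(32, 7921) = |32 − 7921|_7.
d_7(32, 7921) = 1/343

Step 1 — x − y = 32 − 7921 = -7889. Step 2 — v_7(-7889) = 3 (factor: -7889 = −(7^3 · 23); the sign does not affect v_p). Step 3 — |x − y|_7 = 7^{-3} = 1/343.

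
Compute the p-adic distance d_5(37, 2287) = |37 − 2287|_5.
d_5(37, 2287) = 1/125

Step 1 — x − y = 37 − 2287 = -2250. Step 2 — v_5(-2250) = 3 (factor: -2250 = −(5^3 · 18); the sign does not affect v_p). Step 3 — |x − y|_5 = 5^{-3} = 1/125.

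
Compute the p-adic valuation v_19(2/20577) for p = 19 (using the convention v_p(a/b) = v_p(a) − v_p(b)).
v_19(2/20577) = -3

Factor powers of 19 from the numerator and denominator of the reduced fraction: 2 = 19^0 · 2 and 20577 = 19^3 · 3. Apply v_p(a/b) = v_p(a) − v_p(b): v_19(2/20577) = 0 − 3 = -3.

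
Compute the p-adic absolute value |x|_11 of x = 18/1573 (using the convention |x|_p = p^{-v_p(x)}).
|18/1573|_11 = 121

Step 1 — compute v_11(x) by factoring powers of 11 out of the numerator and denominator: v_11(18/1573) = -2. Step 2 — apply |x|_p = p^{-v_p(x)} = 11^{2} = 121.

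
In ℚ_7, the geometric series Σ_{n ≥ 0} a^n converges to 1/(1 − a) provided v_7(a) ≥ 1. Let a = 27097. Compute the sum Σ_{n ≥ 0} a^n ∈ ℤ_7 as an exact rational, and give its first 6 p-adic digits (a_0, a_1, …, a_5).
Σ a^n = 1/(1 − a) = -1/27096;  first 6 digits = (1, 0, 0, 2, 4, 1)

v_7(a) = 3 ≥ 1, so the series converges in ℤ_7 to 1/(1 − a) = 1/(1 − 27097) = -1/27096. Expand this rational in ℤ_7: compute digits iteratively via d_i = x_i mod 7, x_{i+1} = (x_i − d_i)/7. The first 6 digits are (1, 0, 0, 2, 4, 1).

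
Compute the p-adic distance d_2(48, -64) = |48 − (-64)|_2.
d_2(48, -64) = 1/16

Step 1 — x − y = 48 − (-64) = 112. Step 2 — v_2(112) = 4 (factor: 112 = (2^4 · 7); the sign does not affect v_p). Step 3 — |x − y|_2 = 2^{-4} = 1/16.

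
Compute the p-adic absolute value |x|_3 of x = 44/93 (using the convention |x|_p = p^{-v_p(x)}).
|44/93|_3 = 3

Step 1 — compute v_3(x) by factoring powers of 3 out of the numerator and denominator: v_3(44/93) = -1. Step 2 — apply |x|_p = p^{-v_p(x)} = 3^{1} = 3.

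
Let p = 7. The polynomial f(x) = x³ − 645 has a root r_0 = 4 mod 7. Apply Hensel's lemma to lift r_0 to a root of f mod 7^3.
r_2 = 11 (mod 343)

Hensel: r_{i+1} = r_i − f(r_i)/f′(r_i) mod 7^{i+2}, where f′(x) = 3x². Iterate:
  r_0 = 4 (mod 7)
  r_1 = 11 (mod 49)
  r_2 = 11 (mod 343)
Final: r = 11 with f(r) ≡ 0 mod 7^3.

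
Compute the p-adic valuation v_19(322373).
v_19(322373) = 3

v_19(n) is the largest exponent k such that 19^k divides n. Factor out: 322373 = 19^3 · 47. (Sign doesn't affect v_p.) So v_19(322373) = 3.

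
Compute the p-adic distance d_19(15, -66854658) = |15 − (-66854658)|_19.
d_19(15, -66854658) = 1/2476099

Step 1 — x − y = 15 − (-66854658) = 66854673. Step 2 — v_19(66854673) = 5 (factor: 66854673 = (19^5 · 27); the sign does not affect v_p). Step 3 — |x − y|_19 = 19^{-5} = 1/2476099.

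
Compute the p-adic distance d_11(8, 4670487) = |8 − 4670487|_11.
d_11(8, 4670487) = 1/161051

Step 1 — x − y = 8 − 4670487 = -4670479. Step 2 — v_11(-4670479) = 5 (factor: -4670479 = −(11^5 · 29); the sign does not affect v_p). Step 3 — |x − y|_11 = 11^{-5} = 1/161051.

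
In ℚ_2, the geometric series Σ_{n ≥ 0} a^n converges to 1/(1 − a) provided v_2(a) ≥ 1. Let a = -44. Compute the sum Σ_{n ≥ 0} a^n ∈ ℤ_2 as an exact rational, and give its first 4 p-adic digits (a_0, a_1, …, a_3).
Σ a^n = 1/(1 − a) = 1/45;  first 4 digits = (1, 0, 1, 0)

v_2(a) = 2 ≥ 1, so the series converges in ℤ_2 to 1/(1 − a) = 1/(1 − (-44)) = 1/45. Expand this rational in ℤ_2: compute digits iteratively via d_i = x_i mod 2, x_{i+1} = (x_i − d_i)/2. The first 4 digits are (1, 0, 1, 0).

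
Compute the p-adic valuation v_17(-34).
v_17(-34) = 1

v_17(n) is the largest exponent k such that 17^k divides n. Factor out: -34 = -17^1 · 2. (Sign doesn't affect v_p.) So v_17(-34) = 1.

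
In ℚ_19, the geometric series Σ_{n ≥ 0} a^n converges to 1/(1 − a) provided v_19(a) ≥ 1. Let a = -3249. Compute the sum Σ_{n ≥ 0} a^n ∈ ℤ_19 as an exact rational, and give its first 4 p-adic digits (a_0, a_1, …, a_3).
Σ a^n = 1/(1 − a) = 1/3250;  first 4 digits = (1, 0, 10, 18)

v_19(a) = 2 ≥ 1, so the series converges in ℤ_19 to 1/(1 − a) = 1/(1 − (-3249)) = 1/3250. Expand this rational in ℤ_19: compute digits iteratively via d_i = x_i mod 19, x_{i+1} = (x_i − d_i)/19. The first 4 digits are (1, 0, 10, 18).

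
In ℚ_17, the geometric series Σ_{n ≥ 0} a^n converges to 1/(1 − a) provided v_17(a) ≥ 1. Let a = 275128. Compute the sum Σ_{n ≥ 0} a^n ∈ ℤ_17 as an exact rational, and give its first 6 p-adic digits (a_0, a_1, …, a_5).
Σ a^n = 1/(1 − a) = -1/275127;  first 6 digits = (1, 0, 0, 5, 3, 0)

v_17(a) = 3 ≥ 1, so the series converges in ℤ_17 to 1/(1 − a) = 1/(1 − 275128) = -1/275127. Expand this rational in ℤ_17: compute digits iteratively via d_i = x_i mod 17, x_{i+1} = (x_i − d_i)/17. The first 6 digits are (1, 0, 0, 5, 3, 0).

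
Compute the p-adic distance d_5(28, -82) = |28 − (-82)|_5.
d_5(28, -82) = 1/5

Step 1 — x − y = 28 − (-82) = 110. Step 2 — v_5(110) = 1 (factor: 110 = (5^1 · 22); the sign does not affect v_p). Step 3 — |x − y|_5 = 5^{-1} = 1/5.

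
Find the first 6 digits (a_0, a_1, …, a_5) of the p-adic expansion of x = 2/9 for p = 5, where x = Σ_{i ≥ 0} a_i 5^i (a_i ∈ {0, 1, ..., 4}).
(a_0, …, a_5) = (3, 0, 1, 2, 4, 3)

v_5(2/9) = 0 (numerator and denominator both coprime to 5), so x ∈ ℤ_5^×. Compute digits iteratively via a_i = x_i mod 5, x_{i+1} = (x_i − a_i)/5, with x_0 = x:
  x_0 = 2/9;  a_0 = 3;  x_1 = (x_0 − 3)/5 = -5/9
  x_1 = -5/9;  a_1 = 0;  x_2 = (x_1 − 0)/5 = -1/9
  x_2 = -1/9;  a_2 = 1;  x_3 = (x_2 − 1)/5 = -2/9
  x_3 = -2/9;  a_3 = 2;  x_4 = (x_3 − 2)/5 = -4/9
  x_4 = -4/9;  a_4 = 4;  x_5 = (x_4 − 4)/5 = -8/9
  x_5 = -8/9;  a_5 = 3;  x_6 = (x_5 − 3)/5 = -7/9
Digits: (3, 0, 1, 2, 4, 3).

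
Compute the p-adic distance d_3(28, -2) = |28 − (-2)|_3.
d_3(28, -2) = 1/3

Step 1 — x − y = 28 − (-2) = 30. Step 2 — v_3(30) = 1 (factor: 30 = (3^1 · 10); the sign does not affect v_p). Step 3 — |x − y|_3 = 3^{-1} = 1/3.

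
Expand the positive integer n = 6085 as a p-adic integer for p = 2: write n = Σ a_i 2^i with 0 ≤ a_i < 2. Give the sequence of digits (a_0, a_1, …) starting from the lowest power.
(a_0, a_1, …) = (1, 0, 1, 0, 0, 0, 1, 1, 1, 1, 1, 0, 1)

Repeated division by 2 gives the digits low-to-high: 6085 = 1 + 1·2^2 + 1·2^6 + 1·2^7 + 1·2^8 + 1·2^9 + 1·2^10 + 1·2^12. Digit sequence: (1, 0, 1, 0, 0, 0, 1, 1, 1, 1, 1, 0, 1).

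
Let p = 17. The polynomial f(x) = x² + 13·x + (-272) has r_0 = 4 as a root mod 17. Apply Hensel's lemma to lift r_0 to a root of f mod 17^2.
r_1 = 55 (mod 289)

Hensel: r_{i+1} = r_i − f(r_i)·(f′(r_i))^{-1} mod 17^{i+2}, f′(x) = 2x + 13. Iterate:
  r_0 = 4 (mod 17)
  r_1 = 55 (mod 289)
Final: r = 55 satisfies f(r) ≡ 0 mod 17^2.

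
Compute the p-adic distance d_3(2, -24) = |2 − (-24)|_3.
d_3(2, -24) = 1

Step 1 — x − y = 2 − (-24) = 26. Step 2 — v_3(26) = 0 (factor: 26 = (3^0 · 26); the sign does not affect v_p). Step 3 — |x − y|_3 = 3^{0} = 1.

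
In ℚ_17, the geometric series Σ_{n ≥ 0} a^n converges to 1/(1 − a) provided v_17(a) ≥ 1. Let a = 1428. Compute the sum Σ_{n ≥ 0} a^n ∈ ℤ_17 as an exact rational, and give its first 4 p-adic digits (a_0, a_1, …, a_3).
Σ a^n = 1/(1 − a) = -1/1427;  first 4 digits = (1, 16, 5, 6)

v_17(a) = 1 ≥ 1, so the series converges in ℤ_17 to 1/(1 − a) = 1/(1 − 1428) = -1/1427. Expand this rational in ℤ_17: compute digits iteratively via d_i = x_i mod 17, x_{i+1} = (x_i − d_i)/17. The first 4 digits are (1, 16, 5, 6).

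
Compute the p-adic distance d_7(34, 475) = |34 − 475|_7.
d_7(34, 475) = 1/49

Step 1 — x − y = 34 − 475 = -441. Step 2 — v_7(-441) = 2 (factor: -441 = −(7^2 · 9); the sign does not affect v_p). Step 3 — |x − y|_7 = 7^{-2} = 1/49.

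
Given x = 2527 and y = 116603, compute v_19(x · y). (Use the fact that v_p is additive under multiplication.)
v_19(294655781) = 5

v_p(x) = 2 (factor: 2527 = 19^2 · 7); v_p(y) = 3 (factor: 116603 = 19^3 · 17). Additivity: v_p(xy) = v_p(x) + v_p(y) = 2 + 3 = 5. (Direct check: xy = 294655781 = 19^5 · (119).)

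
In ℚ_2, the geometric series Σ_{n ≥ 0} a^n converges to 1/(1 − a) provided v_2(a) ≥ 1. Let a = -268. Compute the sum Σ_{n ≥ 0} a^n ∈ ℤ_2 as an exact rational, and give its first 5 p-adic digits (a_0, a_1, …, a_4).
Σ a^n = 1/(1 − a) = 1/269;  first 5 digits = (1, 0, 1, 0, 0)

v_2(a) = 2 ≥ 1, so the series converges in ℤ_2 to 1/(1 − a) = 1/(1 − (-268)) = 1/269. Expand this rational in ℤ_2: compute digits iteratively via d_i = x_i mod 2, x_{i+1} = (x_i − d_i)/2. The first 5 digits are (1, 0, 1, 0, 0).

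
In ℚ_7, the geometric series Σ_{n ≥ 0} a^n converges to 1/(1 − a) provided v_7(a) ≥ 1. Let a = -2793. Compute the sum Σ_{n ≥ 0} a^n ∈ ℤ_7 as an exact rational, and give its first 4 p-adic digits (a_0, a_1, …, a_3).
Σ a^n = 1/(1 − a) = 1/2794;  first 4 digits = (1, 0, 6, 5)

v_7(a) = 2 ≥ 1, so the series converges in ℤ_7 to 1/(1 − a) = 1/(1 − (-2793)) = 1/2794. Expand this rational in ℤ_7: compute digits iteratively via d_i = x_i mod 7, x_{i+1} = (x_i − d_i)/7. The first 4 digits are (1, 0, 6, 5).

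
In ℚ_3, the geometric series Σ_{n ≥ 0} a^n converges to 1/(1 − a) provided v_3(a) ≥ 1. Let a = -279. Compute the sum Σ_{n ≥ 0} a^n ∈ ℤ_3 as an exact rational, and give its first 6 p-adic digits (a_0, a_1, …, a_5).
Σ a^n = 1/(1 − a) = 1/280;  first 6 digits = (1, 0, 2, 1, 0, 1)

v_3(a) = 2 ≥ 1, so the series converges in ℤ_3 to 1/(1 − a) = 1/(1 − (-279)) = 1/280. Expand this rational in ℤ_3: compute digits iteratively via d_i = x_i mod 3, x_{i+1} = (x_i − d_i)/3. The first 6 digits are (1, 0, 2, 1, 0, 1).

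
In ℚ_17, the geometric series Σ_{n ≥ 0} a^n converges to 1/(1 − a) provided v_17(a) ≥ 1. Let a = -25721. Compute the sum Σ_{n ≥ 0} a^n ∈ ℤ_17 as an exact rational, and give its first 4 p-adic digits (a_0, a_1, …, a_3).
Σ a^n = 1/(1 − a) = 1/25722;  first 4 digits = (1, 0, 13, 11)

v_17(a) = 2 ≥ 1, so the series converges in ℤ_17 to 1/(1 − a) = 1/(1 − (-25721)) = 1/25722. Expand this rational in ℤ_17: compute digits iteratively via d_i = x_i mod 17, x_{i+1} = (x_i − d_i)/17. The first 4 digits are (1, 0, 13, 11).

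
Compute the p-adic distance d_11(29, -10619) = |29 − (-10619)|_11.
d_11(29, -10619) = 1/1331

Step 1 — x − y = 29 − (-10619) = 10648. Step 2 — v_11(10648) = 3 (factor: 10648 = (11^3 · 8); the sign does not affect v_p). Step 3 — |x − y|_11 = 11^{-3} = 1/1331.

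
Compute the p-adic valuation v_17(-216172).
v_17(-216172) = 3

v_17(n) is the largest exponent k such that 17^k divides n. Factor out: -216172 = -17^3 · 44. (Sign doesn't affect v_p.) So v_17(-216172) = 3.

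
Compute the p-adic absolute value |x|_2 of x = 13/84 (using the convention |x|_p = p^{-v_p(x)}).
|13/84|_2 = 4

Step 1 — compute v_2(x) by factoring powers of 2 out of the numerator and denominator: v_2(13/84) = -2. Step 2 — apply |x|_p = p^{-v_p(x)} = 2^{2} = 4.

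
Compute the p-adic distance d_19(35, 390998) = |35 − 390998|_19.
d_19(35, 390998) = 1/130321

Step 1 — x − y = 35 − 390998 = -390963. Step 2 — v_19(-390963) = 4 (factor: -390963 = −(19^4 · 3); the sign does not affect v_p). Step 3 — |x − y|_19 = 19^{-4} = 1/130321.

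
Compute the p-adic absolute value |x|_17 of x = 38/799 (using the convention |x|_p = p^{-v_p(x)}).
|38/799|_17 = 17

Step 1 — compute v_17(x) by factoring powers of 17 out of the numerator and denominator: v_17(38/799) = -1. Step 2 — apply |x|_p = p^{-v_p(x)} = 17^{1} = 17.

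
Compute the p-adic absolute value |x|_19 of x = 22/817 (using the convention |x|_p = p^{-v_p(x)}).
|22/817|_19 = 19

Step 1 — compute v_19(x) by factoring powers of 19 out of the numerator and denominator: v_19(22/817) = -1. Step 2 — apply |x|_p = p^{-v_p(x)} = 19^{1} = 19.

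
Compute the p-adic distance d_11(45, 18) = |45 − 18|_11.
d_11(45, 18) = 1

Step 1 — x − y = 45 − 18 = 27. Step 2 — v_11(27) = 0 (factor: 27 = (11^0 · 27); the sign does not affect v_p). Step 3 — |x − y|_11 = 11^{0} = 1.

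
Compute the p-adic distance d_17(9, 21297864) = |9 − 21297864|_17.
d_17(9, 21297864) = 1/1419857

Step 1 — x − y = 9 − 21297864 = -21297855. Step 2 — v_17(-21297855) = 5 (factor: -21297855 = −(17^5 · 15); the sign does not affect v_p). Step 3 — |x − y|_17 = 17^{-5} = 1/1419857.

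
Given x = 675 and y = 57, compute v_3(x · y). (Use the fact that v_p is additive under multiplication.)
v_3(38475) = 4

v_p(x) = 3 (factor: 675 = 3^3 · 25); v_p(y) = 1 (factor: 57 = 3^1 · 19). Additivity: v_p(xy) = v_p(x) + v_p(y) = 3 + 1 = 4. (Direct check: xy = 38475 = 3^4 · (475).)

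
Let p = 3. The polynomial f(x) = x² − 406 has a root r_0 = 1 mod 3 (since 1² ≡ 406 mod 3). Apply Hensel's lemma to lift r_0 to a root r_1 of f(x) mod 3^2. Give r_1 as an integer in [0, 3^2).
r_1 = 1 (mod 9)

Hensel's recurrence: r_{i+1} = r_i − f(r_i)·(f′(r_i))^{-1} mod 3^{i+2}, with f′(x) = 2x. Iterate:
  r_0 = 1 (mod 3)
  r_1 = 1 (mod 9)
Final: r_1 = 1, and one checks f(r_1) ≡ 0 mod 3^2.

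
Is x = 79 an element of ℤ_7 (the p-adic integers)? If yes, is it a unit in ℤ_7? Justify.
x ∈ ℤ_7^× (unit); v_7(x) = 0

ℤ_7 = {x ∈ ℚ_7 : v_7(x) ≥ 0} and ℤ_7^× = {x ∈ ℤ_7 : v_7(x) = 0}. Here v_7(79) = v_7(num) − v_7(den) = 0; compare against these criteria.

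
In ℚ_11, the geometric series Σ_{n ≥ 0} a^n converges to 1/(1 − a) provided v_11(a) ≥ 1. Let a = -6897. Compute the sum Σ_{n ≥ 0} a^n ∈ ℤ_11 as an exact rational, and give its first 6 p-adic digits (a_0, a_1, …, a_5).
Σ a^n = 1/(1 − a) = 1/6898;  first 6 digits = (1, 0, 9, 5, 3, 9)

v_11(a) = 2 ≥ 1, so the series converges in ℤ_11 to 1/(1 − a) = 1/(1 − (-6897)) = 1/6898. Expand this rational in ℤ_11: compute digits iteratively via d_i = x_i mod 11, x_{i+1} = (x_i − d_i)/11. The first 6 digits are (1, 0, 9, 5, 3, 9).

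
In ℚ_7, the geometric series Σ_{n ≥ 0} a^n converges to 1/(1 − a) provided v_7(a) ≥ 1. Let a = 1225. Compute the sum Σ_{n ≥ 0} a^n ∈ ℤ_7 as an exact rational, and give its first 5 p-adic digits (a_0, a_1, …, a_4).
Σ a^n = 1/(1 − a) = -1/1224;  first 5 digits = (1, 0, 4, 3, 2)

v_7(a) = 2 ≥ 1, so the series converges in ℤ_7 to 1/(1 − a) = 1/(1 − 1225) = -1/1224. Expand this rational in ℤ_7: compute digits iteratively via d_i = x_i mod 7, x_{i+1} = (x_i − d_i)/7. The first 5 digits are (1, 0, 4, 3, 2).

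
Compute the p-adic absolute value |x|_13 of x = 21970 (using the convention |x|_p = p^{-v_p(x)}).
|21970|_13 = 1/2197

Step 1 — compute v_13(x) by factoring powers of 13 out of the numerator and denominator: v_13(21970) = 3. Step 2 — apply |x|_p = p^{-v_p(x)} = 13^{-3} = 1/2197.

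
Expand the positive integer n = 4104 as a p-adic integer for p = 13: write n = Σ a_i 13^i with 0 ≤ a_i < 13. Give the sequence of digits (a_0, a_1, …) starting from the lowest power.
(a_0, a_1, …) = (9, 3, 11, 1)

Repeated division by 13 gives the digits low-to-high: 4104 = 9 + 3·13^1 + 11·13^2 + 1·13^3. Digit sequence: (9, 3, 11, 1).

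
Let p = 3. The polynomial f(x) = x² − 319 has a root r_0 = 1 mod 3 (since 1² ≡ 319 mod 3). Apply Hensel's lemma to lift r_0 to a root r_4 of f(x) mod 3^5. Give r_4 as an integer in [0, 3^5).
r_4 = 61 (mod 243)

Hensel's recurrence: r_{i+1} = r_i − f(r_i)·(f′(r_i))^{-1} mod 3^{i+2}, with f′(x) = 2x. Iterate:
  r_0 = 1 (mod 3)
  r_1 = 7 (mod 9)
  r_2 = 7 (mod 27)
  r_3 = 61 (mod 81)
  r_4 = 61 (mod 243)
Final: r_4 = 61, and one checks f(r_4) ≡ 0 mod 3^5.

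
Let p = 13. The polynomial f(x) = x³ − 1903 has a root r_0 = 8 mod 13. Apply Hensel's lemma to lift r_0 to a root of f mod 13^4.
r_3 = 10304 (mod 28561)

Hensel: r_{i+1} = r_i − f(r_i)/f′(r_i) mod 13^{i+2}, where f′(x) = 3x². Iterate:
  r_0 = 8 (mod 13)
  r_1 = 164 (mod 169)
  r_2 = 1516 (mod 2197)
  r_3 = 10304 (mod 28561)
Final: r = 10304 with f(r) ≡ 0 mod 13^4.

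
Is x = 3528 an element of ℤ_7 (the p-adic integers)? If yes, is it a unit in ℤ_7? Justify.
x ∈ ℤ_7 but not a unit; v_7(x) = 2 > 0

ℤ_7 = {x ∈ ℚ_7 : v_7(x) ≥ 0} and ℤ_7^× = {x ∈ ℤ_7 : v_7(x) = 0}. Here v_7(3528) = v_7(num) − v_7(den) = 2; compare against these criteria.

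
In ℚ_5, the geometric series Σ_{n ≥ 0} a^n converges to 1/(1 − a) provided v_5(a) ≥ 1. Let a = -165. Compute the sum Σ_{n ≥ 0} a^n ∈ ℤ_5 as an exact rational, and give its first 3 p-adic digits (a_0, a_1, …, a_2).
Σ a^n = 1/(1 − a) = 1/166;  first 3 digits = (1, 2, 2)

v_5(a) = 1 ≥ 1, so the series converges in ℤ_5 to 1/(1 − a) = 1/(1 − (-165)) = 1/166. Expand this rational in ℤ_5: compute digits iteratively via d_i = x_i mod 5, x_{i+1} = (x_i − d_i)/5. The first 3 digits are (1, 2, 2).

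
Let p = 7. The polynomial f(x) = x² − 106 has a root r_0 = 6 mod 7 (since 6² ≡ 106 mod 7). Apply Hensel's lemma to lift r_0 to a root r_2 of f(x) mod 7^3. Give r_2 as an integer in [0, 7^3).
r_2 = 167 (mod 343)

Hensel's recurrence: r_{i+1} = r_i − f(r_i)·(f′(r_i))^{-1} mod 7^{i+2}, with f′(x) = 2x. Iterate:
  r_0 = 6 (mod 7)
  r_1 = 20 (mod 49)
  r_2 = 167 (mod 343)
Final: r_2 = 167, and one checks f(r_2) ≡ 0 mod 7^3.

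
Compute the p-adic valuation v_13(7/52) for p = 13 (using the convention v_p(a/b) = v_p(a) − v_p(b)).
v_13(7/52) = -1

Factor powers of 13 from the numerator and denominator of the reduced fraction: 7 = 13^0 · 7 and 52 = 13^1 · 4. Apply v_p(a/b) = v_p(a) − v_p(b): v_13(7/52) = 0 − 1 = -1.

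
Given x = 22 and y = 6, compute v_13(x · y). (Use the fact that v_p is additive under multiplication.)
v_13(132) = 0

v_p(x) = 0 (factor: 22 = 13^0 · 22); v_p(y) = 0 (factor: 6 = 13^0 · 6). Additivity: v_p(xy) = v_p(x) + v_p(y) = 0 + 0 = 0. (Direct check: xy = 132 = 13^0 · (132).)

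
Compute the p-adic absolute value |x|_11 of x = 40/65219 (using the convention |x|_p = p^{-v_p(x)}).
|40/65219|_11 = 1331

Step 1 — compute v_11(x) by factoring powers of 11 out of the numerator and denominator: v_11(40/65219) = -3. Step 2 — apply |x|_p = p^{-v_p(x)} = 11^{3} = 1331.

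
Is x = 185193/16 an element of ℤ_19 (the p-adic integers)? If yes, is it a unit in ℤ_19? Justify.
x ∈ ℤ_19 but not a unit; v_19(x) = 3 > 0

ℤ_19 = {x ∈ ℚ_19 : v_19(x) ≥ 0} and ℤ_19^× = {x ∈ ℤ_19 : v_19(x) = 0}. Here v_19(185193/16) = v_19(num) − v_19(den) = 3; compare against these criteria.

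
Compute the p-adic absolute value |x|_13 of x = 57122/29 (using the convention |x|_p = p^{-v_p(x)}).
|57122/29|_13 = 1/28561

Step 1 — compute v_13(x) by factoring powers of 13 out of the numerator and denominator: v_13(57122/29) = 4. Step 2 — apply |x|_p = p^{-v_p(x)} = 13^{-4} = 1/28561.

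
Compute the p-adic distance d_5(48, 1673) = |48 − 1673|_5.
d_5(48, 1673) = 1/125

Step 1 — x − y = 48 − 1673 = -1625. Step 2 — v_5(-1625) = 3 (factor: -1625 = −(5^3 · 13); the sign does not affect v_p). Step 3 — |x − y|_5 = 5^{-3} = 1/125.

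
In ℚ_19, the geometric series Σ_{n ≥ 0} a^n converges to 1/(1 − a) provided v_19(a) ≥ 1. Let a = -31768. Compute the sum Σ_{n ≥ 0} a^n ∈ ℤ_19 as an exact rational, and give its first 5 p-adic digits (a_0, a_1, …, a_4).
Σ a^n = 1/(1 − a) = 1/31769;  first 5 digits = (1, 0, 7, 14, 10)

v_19(a) = 2 ≥ 1, so the series converges in ℤ_19 to 1/(1 − a) = 1/(1 − (-31768)) = 1/31769. Expand this rational in ℤ_19: compute digits iteratively via d_i = x_i mod 19, x_{i+1} = (x_i − d_i)/19. The first 5 digits are (1, 0, 7, 14, 10).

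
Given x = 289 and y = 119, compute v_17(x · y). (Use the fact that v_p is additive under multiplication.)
v_17(34391) = 3

v_p(x) = 2 (factor: 289 = 17^2 · 1); v_p(y) = 1 (factor: 119 = 17^1 · 7). Additivity: v_p(xy) = v_p(x) + v_p(y) = 2 + 1 = 3. (Direct check: xy = 34391 = 17^3 · (7).)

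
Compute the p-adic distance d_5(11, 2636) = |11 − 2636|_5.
d_5(11, 2636) = 1/125

Step 1 — x − y = 11 − 2636 = -2625. Step 2 — v_5(-2625) = 3 (factor: -2625 = −(5^3 · 21); the sign does not affect v_p). Step 3 — |x − y|_5 = 5^{-3} = 1/125.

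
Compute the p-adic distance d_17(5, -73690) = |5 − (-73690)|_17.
d_17(5, -73690) = 1/4913

Step 1 — x − y = 5 − (-73690) = 73695. Step 2 — v_17(73695) = 3 (factor: 73695 = (17^3 · 15); the sign does not affect v_p). Step 3 — |x − y|_17 = 17^{-3} = 1/4913.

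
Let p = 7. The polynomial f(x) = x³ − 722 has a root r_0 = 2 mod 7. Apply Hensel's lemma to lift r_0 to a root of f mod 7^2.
r_1 = 37 (mod 49)

Hensel: r_{i+1} = r_i − f(r_i)/f′(r_i) mod 7^{i+2}, where f′(x) = 3x². Iterate:
  r_0 = 2 (mod 7)
  r_1 = 37 (mod 49)
Final: r = 37 with f(r) ≡ 0 mod 7^2.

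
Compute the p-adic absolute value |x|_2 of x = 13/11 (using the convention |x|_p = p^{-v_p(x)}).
|13/11|_2 = 1

Step 1 — compute v_2(x) by factoring powers of 2 out of the numerator and denominator: v_2(13/11) = 0. Step 2 — apply |x|_p = p^{-v_p(x)} = 2^{0} = 1.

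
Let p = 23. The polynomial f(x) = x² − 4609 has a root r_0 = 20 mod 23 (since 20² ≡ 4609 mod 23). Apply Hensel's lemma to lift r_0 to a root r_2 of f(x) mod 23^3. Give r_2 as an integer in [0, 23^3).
r_2 = 7518 (mod 12167)

Hensel's recurrence: r_{i+1} = r_i − f(r_i)·(f′(r_i))^{-1} mod 23^{i+2}, with f′(x) = 2x. Iterate:
  r_0 = 20 (mod 23)
  r_1 = 112 (mod 529)
  r_2 = 7518 (mod 12167)
Final: r_2 = 7518, and one checks f(r_2) ≡ 0 mod 23^3.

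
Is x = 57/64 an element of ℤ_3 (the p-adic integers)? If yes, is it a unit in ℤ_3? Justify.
x ∈ ℤ_3 but not a unit; v_3(x) = 1 > 0

ℤ_3 = {x ∈ ℚ_3 : v_3(x) ≥ 0} and ℤ_3^× = {x ∈ ℤ_3 : v_3(x) = 0}. Here v_3(57/64) = v_3(num) − v_3(den) = 1; compare against these criteria.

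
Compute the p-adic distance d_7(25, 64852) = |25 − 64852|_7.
d_7(25, 64852) = 1/2401

Step 1 — x − y = 25 − 64852 = -64827. Step 2 — v_7(-64827) = 4 (factor: -64827 = −(7^4 · 27); the sign does not affect v_p). Step 3 — |x − y|_7 = 7^{-4} = 1/2401.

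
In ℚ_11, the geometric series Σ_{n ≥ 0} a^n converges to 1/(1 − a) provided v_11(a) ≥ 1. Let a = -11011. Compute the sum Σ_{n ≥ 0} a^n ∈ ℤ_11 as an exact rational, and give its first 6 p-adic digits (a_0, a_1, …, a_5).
Σ a^n = 1/(1 − a) = 1/11012;  first 6 digits = (1, 0, 8, 2, 8, 4)

v_11(a) = 2 ≥ 1, so the series converges in ℤ_11 to 1/(1 − a) = 1/(1 − (-11011)) = 1/11012. Expand this rational in ℤ_11: compute digits iteratively via d_i = x_i mod 11, x_{i+1} = (x_i − d_i)/11. The first 6 digits are (1, 0, 8, 2, 8, 4).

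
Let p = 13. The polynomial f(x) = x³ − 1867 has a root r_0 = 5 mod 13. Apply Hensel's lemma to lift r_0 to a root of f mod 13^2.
r_1 = 44 (mod 169)

Hensel: r_{i+1} = r_i − f(r_i)/f′(r_i) mod 13^{i+2}, where f′(x) = 3x². Iterate:
  r_0 = 5 (mod 13)
  r_1 = 44 (mod 169)
Final: r = 44 with f(r) ≡ 0 mod 13^2.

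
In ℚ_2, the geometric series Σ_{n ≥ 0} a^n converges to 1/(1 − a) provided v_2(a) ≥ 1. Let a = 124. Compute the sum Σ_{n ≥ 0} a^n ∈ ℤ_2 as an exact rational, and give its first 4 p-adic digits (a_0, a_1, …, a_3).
Σ a^n = 1/(1 − a) = -1/123;  first 4 digits = (1, 0, 1, 1)

v_2(a) = 2 ≥ 1, so the series converges in ℤ_2 to 1/(1 − a) = 1/(1 − 124) = -1/123. Expand this rational in ℤ_2: compute digits iteratively via d_i = x_i mod 2, x_{i+1} = (x_i − d_i)/2. The first 4 digits are (1, 0, 1, 1).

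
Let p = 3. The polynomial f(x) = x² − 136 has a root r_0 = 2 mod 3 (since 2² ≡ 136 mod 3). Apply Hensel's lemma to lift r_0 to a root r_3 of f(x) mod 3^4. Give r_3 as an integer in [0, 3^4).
r_3 = 53 (mod 81)

Hensel's recurrence: r_{i+1} = r_i − f(r_i)·(f′(r_i))^{-1} mod 3^{i+2}, with f′(x) = 2x. Iterate:
  r_0 = 2 (mod 3)
  r_1 = 8 (mod 9)
  r_2 = 26 (mod 27)
  r_3 = 53 (mod 81)
Final: r_3 = 53, and one checks f(r_3) ≡ 0 mod 3^4.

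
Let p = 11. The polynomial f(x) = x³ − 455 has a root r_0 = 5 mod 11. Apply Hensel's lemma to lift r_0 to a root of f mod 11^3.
r_2 = 687 (mod 1331)

Hensel: r_{i+1} = r_i − f(r_i)/f′(r_i) mod 11^{i+2}, where f′(x) = 3x². Iterate:
  r_0 = 5 (mod 11)
  r_1 = 82 (mod 121)
  r_2 = 687 (mod 1331)
Final: r = 687 with f(r) ≡ 0 mod 11^3.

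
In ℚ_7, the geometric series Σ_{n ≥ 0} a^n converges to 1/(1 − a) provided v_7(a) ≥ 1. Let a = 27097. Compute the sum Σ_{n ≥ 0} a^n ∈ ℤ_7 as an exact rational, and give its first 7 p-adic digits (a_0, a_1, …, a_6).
Σ a^n = 1/(1 − a) = -1/27096;  first 7 digits = (1, 0, 0, 2, 4, 1, 4)

v_7(a) = 3 ≥ 1, so the series converges in ℤ_7 to 1/(1 − a) = 1/(1 − 27097) = -1/27096. Expand this rational in ℤ_7: compute digits iteratively via d_i = x_i mod 7, x_{i+1} = (x_i − d_i)/7. The first 7 digits are (1, 0, 0, 2, 4, 1, 4).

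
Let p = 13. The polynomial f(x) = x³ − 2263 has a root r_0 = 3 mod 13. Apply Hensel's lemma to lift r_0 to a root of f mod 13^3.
r_2 = 718 (mod 2197)

Hensel: r_{i+1} = r_i − f(r_i)/f′(r_i) mod 13^{i+2}, where f′(x) = 3x². Iterate:
  r_0 = 3 (mod 13)
  r_1 = 42 (mod 169)
  r_2 = 718 (mod 2197)
Final: r = 718 with f(r) ≡ 0 mod 13^3.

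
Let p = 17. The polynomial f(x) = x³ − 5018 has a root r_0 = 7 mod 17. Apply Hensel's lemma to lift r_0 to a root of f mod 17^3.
r_2 = 2744 (mod 4913)

Hensel: r_{i+1} = r_i − f(r_i)/f′(r_i) mod 17^{i+2}, where f′(x) = 3x². Iterate:
  r_0 = 7 (mod 17)
  r_1 = 143 (mod 289)
  r_2 = 2744 (mod 4913)
Final: r = 2744 with f(r) ≡ 0 mod 17^3.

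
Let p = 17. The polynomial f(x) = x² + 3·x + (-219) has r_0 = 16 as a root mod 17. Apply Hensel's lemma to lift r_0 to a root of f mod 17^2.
r_1 = 220 (mod 289)

Hensel: r_{i+1} = r_i − f(r_i)·(f′(r_i))^{-1} mod 17^{i+2}, f′(x) = 2x + 3. Iterate:
  r_0 = 16 (mod 17)
  r_1 = 220 (mod 289)
Final: r = 220 satisfies f(r) ≡ 0 mod 17^2.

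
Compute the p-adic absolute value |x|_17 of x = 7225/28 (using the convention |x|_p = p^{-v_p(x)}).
|7225/28|_17 = 1/289

Step 1 — compute v_17(x) by factoring powers of 17 out of the numerator and denominator: v_17(7225/28) = 2. Step 2 — apply |x|_p = p^{-v_p(x)} = 17^{-2} = 1/289.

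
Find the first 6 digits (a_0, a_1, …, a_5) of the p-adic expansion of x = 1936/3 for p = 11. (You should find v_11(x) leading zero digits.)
(a_0, …, a_5) = (0, 0, 9, 7, 3, 7)

v_11(1936/3) = 2, so a_0 = ... = a_1 = 0. Factor out: x = 11^2 · u with u = 16/3 a unit in ℤ_11. Expand u iteratively via a_{v+i} = u_i mod 11, u_{i+1} = (u_i − a_{v+i})/11:
  u_0 = 16/3;  a_2 = 9;  u_1 = (u_0 − 9)/11 = -1/3
  u_1 = -1/3;  a_3 = 7;  u_2 = (u_1 − 7)/11 = -2/3
  u_2 = -2/3;  a_4 = 3;  u_3 = (u_2 − 3)/11 = -1/3
  u_3 = -1/3;  a_5 = 7;  u_4 = (u_3 − 7)/11 = -2/3
Digits: (0, 0, 9, 7, 3, 7).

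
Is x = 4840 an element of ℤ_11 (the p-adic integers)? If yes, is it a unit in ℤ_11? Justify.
x ∈ ℤ_11 but not a unit; v_11(x) = 2 > 0

ℤ_11 = {x ∈ ℚ_11 : v_11(x) ≥ 0} and ℤ_11^× = {x ∈ ℤ_11 : v_11(x) = 0}. Here v_11(4840) = v_11(num) − v_11(den) = 2; compare against these criteria.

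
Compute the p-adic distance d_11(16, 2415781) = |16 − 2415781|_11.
d_11(16, 2415781) = 1/161051

Step 1 — x − y = 16 − 2415781 = -2415765. Step 2 — v_11(-2415765) = 5 (factor: -2415765 = −(11^5 · 15); the sign does not affect v_p). Step 3 — |x − y|_11 = 11^{-5} = 1/161051.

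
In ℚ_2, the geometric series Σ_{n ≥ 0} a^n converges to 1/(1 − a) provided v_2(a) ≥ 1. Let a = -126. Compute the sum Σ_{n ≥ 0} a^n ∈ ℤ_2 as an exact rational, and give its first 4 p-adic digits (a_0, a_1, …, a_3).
Σ a^n = 1/(1 − a) = 1/127;  first 4 digits = (1, 1, 1, 1)

v_2(a) = 1 ≥ 1, so the series converges in ℤ_2 to 1/(1 − a) = 1/(1 − (-126)) = 1/127. Expand this rational in ℤ_2: compute digits iteratively via d_i = x_i mod 2, x_{i+1} = (x_i − d_i)/2. The first 4 digits are (1, 1, 1, 1).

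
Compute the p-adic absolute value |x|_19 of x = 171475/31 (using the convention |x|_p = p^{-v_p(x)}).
|171475/31|_19 = 1/6859

Step 1 — compute v_19(x) by factoring powers of 19 out of the numerator and denominator: v_19(171475/31) = 3. Step 2 — apply |x|_p = p^{-v_p(x)} = 19^{-3} = 1/6859.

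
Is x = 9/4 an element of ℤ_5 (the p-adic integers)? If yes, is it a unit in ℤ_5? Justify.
x ∈ ℤ_5^× (unit); v_5(x) = 0

ℤ_5 = {x ∈ ℚ_5 : v_5(x) ≥ 0} and ℤ_5^× = {x ∈ ℤ_5 : v_5(x) = 0}. Here v_5(9/4) = v_5(num) − v_5(den) = 0; compare against these criteria.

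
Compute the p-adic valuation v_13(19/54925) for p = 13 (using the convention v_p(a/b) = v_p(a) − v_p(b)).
v_13(19/54925) = -3

Factor powers of 13 from the numerator and denominator of the reduced fraction: 19 = 13^0 · 19 and 54925 = 13^3 · 25. Apply v_p(a/b) = v_p(a) − v_p(b): v_13(19/54925) = 0 − 3 = -3.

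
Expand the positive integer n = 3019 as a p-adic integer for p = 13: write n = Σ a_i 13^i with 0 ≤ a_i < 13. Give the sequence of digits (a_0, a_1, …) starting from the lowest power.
(a_0, a_1, …) = (3, 11, 4, 1)

Repeated division by 13 gives the digits low-to-high: 3019 = 3 + 11·13^1 + 4·13^2 + 1·13^3. Digit sequence: (3, 11, 4, 1).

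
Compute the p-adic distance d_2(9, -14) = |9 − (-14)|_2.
d_2(9, -14) = 1

Step 1 — x − y = 9 − (-14) = 23. Step 2 — v_2(23) = 0 (factor: 23 = (2^0 · 23); the sign does not affect v_p). Step 3 — |x − y|_2 = 2^{0} = 1.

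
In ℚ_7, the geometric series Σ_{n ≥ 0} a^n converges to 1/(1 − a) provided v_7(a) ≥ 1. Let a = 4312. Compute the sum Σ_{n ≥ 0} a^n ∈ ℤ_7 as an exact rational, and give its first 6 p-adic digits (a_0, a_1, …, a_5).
Σ a^n = 1/(1 − a) = -1/4311;  first 6 digits = (1, 0, 4, 5, 3, 0)

v_7(a) = 2 ≥ 1, so the series converges in ℤ_7 to 1/(1 − a) = 1/(1 − 4312) = -1/4311. Expand this rational in ℤ_7: compute digits iteratively via d_i = x_i mod 7, x_{i+1} = (x_i − d_i)/7. The first 6 digits are (1, 0, 4, 5, 3, 0).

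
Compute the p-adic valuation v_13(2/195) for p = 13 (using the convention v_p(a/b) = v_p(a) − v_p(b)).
v_13(2/195) = -1

Factor powers of 13 from the numerator and denominator of the reduced fraction: 2 = 13^0 · 2 and 195 = 13^1 · 15. Apply v_p(a/b) = v_p(a) − v_p(b): v_13(2/195) = 0 − 1 = -1.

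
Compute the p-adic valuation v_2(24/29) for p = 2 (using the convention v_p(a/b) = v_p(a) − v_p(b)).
v_2(24/29) = 3

Factor powers of 2 from the numerator and denominator of the reduced fraction: 24 = 2^3 · 3 and 29 = 2^0 · 29. Apply v_p(a/b) = v_p(a) − v_p(b): v_2(24/29) = 3 − 0 = 3.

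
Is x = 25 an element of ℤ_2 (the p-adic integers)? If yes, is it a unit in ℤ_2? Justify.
x ∈ ℤ_2^× (unit); v_2(x) = 0

ℤ_2 = {x ∈ ℚ_2 : v_2(x) ≥ 0} and ℤ_2^× = {x ∈ ℤ_2 : v_2(x) = 0}. Here v_2(25) = v_2(num) − v_2(den) = 0; compare against these criteria.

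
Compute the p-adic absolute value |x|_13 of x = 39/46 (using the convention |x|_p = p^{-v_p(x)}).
|39/46|_13 = 1/13

Step 1 — compute v_13(x) by factoring powers of 13 out of the numerator and denominator: v_13(39/46) = 1. Step 2 — apply |x|_p = p^{-v_p(x)} = 13^{-1} = 1/13.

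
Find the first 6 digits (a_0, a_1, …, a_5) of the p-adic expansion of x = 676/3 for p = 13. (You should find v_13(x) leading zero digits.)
(a_0, …, a_5) = (0, 0, 10, 8, 8, 8)

v_13(676/3) = 2, so a_0 = ... = a_1 = 0. Factor out: x = 13^2 · u with u = 4/3 a unit in ℤ_13. Expand u iteratively via a_{v+i} = u_i mod 13, u_{i+1} = (u_i − a_{v+i})/13:
  u_0 = 4/3;  a_2 = 10;  u_1 = (u_0 − 10)/13 = -2/3
  u_1 = -2/3;  a_3 = 8;  u_2 = (u_1 − 8)/13 = -2/3
  u_2 = -2/3;  a_4 = 8;  u_3 = (u_2 − 8)/13 = -2/3
  u_3 = -2/3;  a_5 = 8;  u_4 = (u_3 − 8)/13 = -2/3
Digits: (0, 0, 10, 8, 8, 8).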